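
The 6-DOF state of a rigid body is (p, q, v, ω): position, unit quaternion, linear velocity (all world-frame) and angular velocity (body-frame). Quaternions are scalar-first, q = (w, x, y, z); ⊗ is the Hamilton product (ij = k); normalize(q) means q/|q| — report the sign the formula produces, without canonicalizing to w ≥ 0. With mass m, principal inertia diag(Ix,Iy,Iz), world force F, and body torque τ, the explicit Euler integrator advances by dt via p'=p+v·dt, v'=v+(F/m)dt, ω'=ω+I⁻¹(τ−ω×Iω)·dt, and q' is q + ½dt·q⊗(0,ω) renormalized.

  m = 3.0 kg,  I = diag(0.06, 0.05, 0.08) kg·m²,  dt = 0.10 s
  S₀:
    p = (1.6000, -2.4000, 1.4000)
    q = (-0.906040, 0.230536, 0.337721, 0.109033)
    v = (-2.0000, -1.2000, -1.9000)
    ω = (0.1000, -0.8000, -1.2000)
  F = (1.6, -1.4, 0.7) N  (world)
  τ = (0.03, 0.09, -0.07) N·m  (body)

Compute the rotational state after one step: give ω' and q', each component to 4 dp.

ω×(Iω) gyroscopic = (0.0288, 0.0024, 0.0008)
α = I⁻¹(τ − ω×Iω) = (0.0200, 1.7520, -0.8850)
ω' = ω + α·dt = (0.1020, -0.6248, -1.2885)
Hamilton product q⊗(0,ω) = (0.3779628, -0.4086428, 1.0123785, 0.8690471)
q' = normalize(q + ½dt·q⊗(0,ω)) = (-0.8848, 0.2096, 0.3873, 0.1521)

ω' = (0.1020, -0.6248, -1.2885)
q' = (-0.8848, 0.2096, 0.3873, 0.1521)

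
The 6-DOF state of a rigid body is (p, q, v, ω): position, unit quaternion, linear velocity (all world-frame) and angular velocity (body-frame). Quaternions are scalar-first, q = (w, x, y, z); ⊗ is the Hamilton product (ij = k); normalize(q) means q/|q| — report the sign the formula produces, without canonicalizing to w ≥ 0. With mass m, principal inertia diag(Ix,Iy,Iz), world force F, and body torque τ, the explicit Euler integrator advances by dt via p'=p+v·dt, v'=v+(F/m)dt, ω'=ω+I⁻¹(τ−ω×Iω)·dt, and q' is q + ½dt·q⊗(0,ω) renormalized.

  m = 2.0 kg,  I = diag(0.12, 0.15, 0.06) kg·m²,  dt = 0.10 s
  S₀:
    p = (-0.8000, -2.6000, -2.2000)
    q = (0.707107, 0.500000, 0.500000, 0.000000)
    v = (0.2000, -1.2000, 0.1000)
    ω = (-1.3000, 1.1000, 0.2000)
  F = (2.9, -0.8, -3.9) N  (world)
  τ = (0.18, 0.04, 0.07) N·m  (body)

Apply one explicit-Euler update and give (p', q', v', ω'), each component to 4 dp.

p' = (-0.7800, -2.7200, -2.1900)
q' = (0.7095, 0.4574, 0.5319, 0.0668)
v' = (0.3450, -1.2400, -0.0950)
ω' = (-1.1335, 1.1371, 0.3882)

linear accel F/m = (1.4500, -0.4000, -1.9500)
new position p' = (-0.7800, -2.7200, -2.1900)
v' = v + a·dt = (0.3450, -1.2400, -0.0950)
α = I⁻¹(τ − ω×Iω) = (1.6650, 0.3707, 1.8817)
ω' = ω + α·dt = (-1.1335, 1.1371, 0.3882)
Hamilton product q⊗(0,ω) = (0.1000000, -0.8192391, 0.6778177, 1.3414214)
updated quaternion q' = (0.7095, 0.4574, 0.5319, 0.0668)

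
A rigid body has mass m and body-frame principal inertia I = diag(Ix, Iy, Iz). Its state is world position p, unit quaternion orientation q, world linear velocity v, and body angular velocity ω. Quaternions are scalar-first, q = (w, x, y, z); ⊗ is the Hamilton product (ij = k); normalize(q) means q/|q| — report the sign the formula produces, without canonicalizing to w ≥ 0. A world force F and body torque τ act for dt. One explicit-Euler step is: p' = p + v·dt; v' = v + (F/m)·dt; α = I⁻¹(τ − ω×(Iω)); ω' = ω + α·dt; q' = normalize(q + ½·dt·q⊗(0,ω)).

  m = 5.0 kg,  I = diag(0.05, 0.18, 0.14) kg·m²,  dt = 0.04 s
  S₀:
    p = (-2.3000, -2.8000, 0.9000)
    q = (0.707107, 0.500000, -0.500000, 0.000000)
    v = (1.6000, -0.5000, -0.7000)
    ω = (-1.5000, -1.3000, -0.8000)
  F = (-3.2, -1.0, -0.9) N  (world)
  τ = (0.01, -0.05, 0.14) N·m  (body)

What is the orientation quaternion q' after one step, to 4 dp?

q' = (0.7085, 0.4863, -0.5099, -0.0393)

Hamilton product q⊗(0,ω) = (0.1000000, -0.6606605, -0.5192391, -1.9656856)
q' = normalize(q + ½dt·q⊗(0,ω)) = (0.7085, 0.4863, -0.5099, -0.0393)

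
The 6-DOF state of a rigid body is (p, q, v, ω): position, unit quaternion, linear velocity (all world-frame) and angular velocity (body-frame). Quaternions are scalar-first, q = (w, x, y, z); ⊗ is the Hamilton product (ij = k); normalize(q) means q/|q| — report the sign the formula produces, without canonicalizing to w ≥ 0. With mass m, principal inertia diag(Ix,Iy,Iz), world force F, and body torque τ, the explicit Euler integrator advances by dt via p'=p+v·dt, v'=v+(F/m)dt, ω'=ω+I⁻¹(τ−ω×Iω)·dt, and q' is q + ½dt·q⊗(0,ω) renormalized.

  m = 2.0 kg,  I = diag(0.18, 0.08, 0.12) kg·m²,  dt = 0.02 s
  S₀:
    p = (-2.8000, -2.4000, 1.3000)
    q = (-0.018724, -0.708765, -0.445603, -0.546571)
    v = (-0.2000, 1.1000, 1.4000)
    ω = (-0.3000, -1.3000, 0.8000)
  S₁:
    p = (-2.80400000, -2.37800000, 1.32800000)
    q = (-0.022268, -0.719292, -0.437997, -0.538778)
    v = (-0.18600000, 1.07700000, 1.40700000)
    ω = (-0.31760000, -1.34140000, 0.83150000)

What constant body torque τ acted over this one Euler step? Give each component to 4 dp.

τ = (-0.2000, -0.1800, 0.1500)

Δω = ω₁−ω₀ = (-0.01760000, -0.04140000, 0.03150000)
ω₀×(Iω₀) = (-0.0416, -0.0144, -0.0390)
τ = I·(Δω/dt) + ω₀×(Iω₀) = (-0.2000, -0.1800, 0.1500)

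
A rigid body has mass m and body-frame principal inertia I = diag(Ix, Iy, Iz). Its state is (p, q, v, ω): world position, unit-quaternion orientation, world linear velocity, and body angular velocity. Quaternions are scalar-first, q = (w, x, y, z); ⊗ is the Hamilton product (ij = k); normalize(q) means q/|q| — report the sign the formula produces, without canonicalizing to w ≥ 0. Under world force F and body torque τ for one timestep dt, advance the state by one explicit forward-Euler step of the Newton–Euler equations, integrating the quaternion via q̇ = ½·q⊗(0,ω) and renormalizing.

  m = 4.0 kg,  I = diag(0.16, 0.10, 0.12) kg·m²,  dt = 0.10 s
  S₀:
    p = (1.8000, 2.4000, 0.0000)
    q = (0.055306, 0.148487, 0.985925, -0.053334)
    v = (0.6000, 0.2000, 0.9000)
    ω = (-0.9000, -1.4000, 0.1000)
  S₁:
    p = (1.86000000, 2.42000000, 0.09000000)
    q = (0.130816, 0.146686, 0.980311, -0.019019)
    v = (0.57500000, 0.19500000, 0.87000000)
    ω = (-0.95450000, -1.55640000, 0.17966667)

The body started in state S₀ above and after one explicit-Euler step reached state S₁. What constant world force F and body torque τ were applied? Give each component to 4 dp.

F = (-1.0000, -0.2000, -1.2000)
τ = (-0.0900, -0.1600, 0.0200)

Δω = ω₁−ω₀ = (-0.05450000, -0.15640000, 0.07966667)
ω₀×(Iω₀) = (-0.0028, -0.0036, -0.0756)
I·α + gyro = (-0.0900, -0.1600, 0.0200)
velocity change Δv = (-0.02500000, -0.00500000, -0.03000000)
F = m·Δv/dt = (-1.0000, -0.2000, -1.2000)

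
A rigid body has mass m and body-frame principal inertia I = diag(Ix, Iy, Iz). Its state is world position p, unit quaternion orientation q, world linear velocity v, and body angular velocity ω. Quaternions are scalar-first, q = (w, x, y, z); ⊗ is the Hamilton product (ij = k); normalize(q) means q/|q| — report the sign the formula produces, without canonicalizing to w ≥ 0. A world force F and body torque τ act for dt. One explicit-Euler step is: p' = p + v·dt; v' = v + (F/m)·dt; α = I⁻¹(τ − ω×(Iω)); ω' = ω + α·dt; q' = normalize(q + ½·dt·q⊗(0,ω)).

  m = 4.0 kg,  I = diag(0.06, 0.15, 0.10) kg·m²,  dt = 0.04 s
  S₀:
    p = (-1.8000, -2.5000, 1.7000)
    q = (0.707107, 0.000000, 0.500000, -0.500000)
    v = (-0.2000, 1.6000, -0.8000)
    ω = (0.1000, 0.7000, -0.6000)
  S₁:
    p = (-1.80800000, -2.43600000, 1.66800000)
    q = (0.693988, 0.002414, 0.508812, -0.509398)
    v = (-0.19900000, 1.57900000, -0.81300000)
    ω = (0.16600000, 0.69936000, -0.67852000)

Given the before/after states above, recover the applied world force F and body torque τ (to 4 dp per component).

F = (0.1000, -2.1000, -1.3000)
τ = (0.1200, 0.0000, -0.1900)

velocity change Δv = (0.00100000, -0.02100000, -0.01300000)
m·(v₁−v₀)/dt = (0.1000, -2.1000, -1.3000)
ω₁ − ω₀ = (0.06600000, -0.00064000, -0.07852000)
applied torque τ = (0.1200, 0.0000, -0.1900)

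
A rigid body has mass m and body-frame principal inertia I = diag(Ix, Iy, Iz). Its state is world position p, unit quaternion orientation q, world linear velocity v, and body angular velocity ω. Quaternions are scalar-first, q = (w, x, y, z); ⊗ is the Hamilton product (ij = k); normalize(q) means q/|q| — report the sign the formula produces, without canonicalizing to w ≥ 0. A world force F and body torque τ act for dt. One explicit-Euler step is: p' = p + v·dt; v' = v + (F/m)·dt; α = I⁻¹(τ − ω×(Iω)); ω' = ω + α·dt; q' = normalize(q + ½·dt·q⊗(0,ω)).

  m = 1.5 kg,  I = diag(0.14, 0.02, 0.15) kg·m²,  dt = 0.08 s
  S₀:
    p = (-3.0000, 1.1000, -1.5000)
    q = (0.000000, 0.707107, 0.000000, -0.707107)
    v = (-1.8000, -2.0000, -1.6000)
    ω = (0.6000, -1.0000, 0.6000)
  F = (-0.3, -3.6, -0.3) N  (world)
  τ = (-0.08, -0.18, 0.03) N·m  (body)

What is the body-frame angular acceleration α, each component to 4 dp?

ω×(Iω) gyroscopic = (-0.0780, -0.0036, 0.0720)
(τ − ω×Iω)/I = (-0.0143, -8.8200, -0.2800)

α = (-0.0143, -8.8200, -0.2800)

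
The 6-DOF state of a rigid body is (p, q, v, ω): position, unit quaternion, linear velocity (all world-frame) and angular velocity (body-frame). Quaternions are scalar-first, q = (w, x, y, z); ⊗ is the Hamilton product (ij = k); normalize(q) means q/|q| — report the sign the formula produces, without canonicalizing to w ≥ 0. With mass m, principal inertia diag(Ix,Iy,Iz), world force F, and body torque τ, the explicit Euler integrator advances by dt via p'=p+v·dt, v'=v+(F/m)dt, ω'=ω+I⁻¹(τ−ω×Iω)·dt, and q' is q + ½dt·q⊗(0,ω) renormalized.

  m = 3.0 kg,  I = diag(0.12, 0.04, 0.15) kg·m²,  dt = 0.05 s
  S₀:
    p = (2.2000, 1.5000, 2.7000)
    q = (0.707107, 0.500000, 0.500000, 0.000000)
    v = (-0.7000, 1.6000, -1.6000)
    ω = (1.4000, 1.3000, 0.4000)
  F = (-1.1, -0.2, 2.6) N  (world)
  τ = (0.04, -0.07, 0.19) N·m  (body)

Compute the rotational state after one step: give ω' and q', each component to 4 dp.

ω' = (1.3928, 1.2335, 0.5119)
q' = (0.6726, 0.5291, 0.5174, 0.0058)

gyro term ω×Iω = (0.0572, -0.0168, -0.1456)
angular accel α = (-0.1433, -1.3300, 2.2373)
new body rate ω' = (1.3928, 1.2335, 0.5119)
Hamilton product q⊗(0,ω) = (-1.3500000, 1.1899498, 0.7192391, 0.2328428)
q + ½dt·q⊗(0,ω), renormalized = (0.6726, 0.5291, 0.5174, 0.0058)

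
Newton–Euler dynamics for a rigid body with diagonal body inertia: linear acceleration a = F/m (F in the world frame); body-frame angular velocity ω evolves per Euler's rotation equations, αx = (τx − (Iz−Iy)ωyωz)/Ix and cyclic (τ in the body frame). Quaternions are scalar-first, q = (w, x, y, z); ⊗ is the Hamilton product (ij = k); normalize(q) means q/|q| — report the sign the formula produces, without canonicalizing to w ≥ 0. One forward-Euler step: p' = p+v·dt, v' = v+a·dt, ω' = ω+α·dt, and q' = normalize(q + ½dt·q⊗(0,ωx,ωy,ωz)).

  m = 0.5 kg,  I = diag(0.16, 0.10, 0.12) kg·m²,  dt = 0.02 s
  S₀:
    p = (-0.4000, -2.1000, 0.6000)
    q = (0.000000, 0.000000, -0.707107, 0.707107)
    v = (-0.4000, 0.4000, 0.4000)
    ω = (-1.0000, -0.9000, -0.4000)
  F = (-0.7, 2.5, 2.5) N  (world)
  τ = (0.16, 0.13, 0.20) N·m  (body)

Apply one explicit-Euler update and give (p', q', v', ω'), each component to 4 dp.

(τ − ω×Iω)/I = (0.9550, 1.1400, 2.1167)
ω' = ω + α·dt = (-0.9809, -0.8772, -0.3577)
Hamilton product q⊗(0,ω) = (-0.3535535, 0.9192391, -0.7071070, -0.7071070)
q + ½dt·q⊗(0,ω), renormalized = (-0.0035, 0.0092, -0.7141, 0.7000)
p + v·dt = (-0.4080, -2.0920, 0.6080)
v + (F/m)dt = (-0.4280, 0.5000, 0.5000)

p' = (-0.4080, -2.0920, 0.6080)
q' = (-0.0035, 0.0092, -0.7141, 0.7000)
v' = (-0.4280, 0.5000, 0.5000)
ω' = (-0.9809, -0.8772, -0.3577)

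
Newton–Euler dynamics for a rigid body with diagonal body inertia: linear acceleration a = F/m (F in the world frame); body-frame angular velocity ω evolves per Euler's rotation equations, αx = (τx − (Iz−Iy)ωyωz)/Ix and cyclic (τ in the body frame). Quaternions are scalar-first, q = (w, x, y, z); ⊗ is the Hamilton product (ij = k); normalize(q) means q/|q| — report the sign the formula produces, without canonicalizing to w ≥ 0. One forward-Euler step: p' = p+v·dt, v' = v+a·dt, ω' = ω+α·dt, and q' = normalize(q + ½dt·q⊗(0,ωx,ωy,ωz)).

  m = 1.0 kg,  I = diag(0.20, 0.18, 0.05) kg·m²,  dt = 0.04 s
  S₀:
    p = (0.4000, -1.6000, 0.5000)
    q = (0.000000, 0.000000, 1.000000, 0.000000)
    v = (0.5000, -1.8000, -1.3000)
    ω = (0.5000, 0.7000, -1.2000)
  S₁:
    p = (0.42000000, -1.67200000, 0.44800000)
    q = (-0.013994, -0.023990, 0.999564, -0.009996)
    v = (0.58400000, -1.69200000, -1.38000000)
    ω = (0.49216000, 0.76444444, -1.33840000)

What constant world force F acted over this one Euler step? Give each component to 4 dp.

v₁ − v₀ = (0.08400000, 0.10800000, -0.08000000)
applied force F = (2.1000, 2.7000, -2.0000)

F = (2.1000, 2.7000, -2.0000)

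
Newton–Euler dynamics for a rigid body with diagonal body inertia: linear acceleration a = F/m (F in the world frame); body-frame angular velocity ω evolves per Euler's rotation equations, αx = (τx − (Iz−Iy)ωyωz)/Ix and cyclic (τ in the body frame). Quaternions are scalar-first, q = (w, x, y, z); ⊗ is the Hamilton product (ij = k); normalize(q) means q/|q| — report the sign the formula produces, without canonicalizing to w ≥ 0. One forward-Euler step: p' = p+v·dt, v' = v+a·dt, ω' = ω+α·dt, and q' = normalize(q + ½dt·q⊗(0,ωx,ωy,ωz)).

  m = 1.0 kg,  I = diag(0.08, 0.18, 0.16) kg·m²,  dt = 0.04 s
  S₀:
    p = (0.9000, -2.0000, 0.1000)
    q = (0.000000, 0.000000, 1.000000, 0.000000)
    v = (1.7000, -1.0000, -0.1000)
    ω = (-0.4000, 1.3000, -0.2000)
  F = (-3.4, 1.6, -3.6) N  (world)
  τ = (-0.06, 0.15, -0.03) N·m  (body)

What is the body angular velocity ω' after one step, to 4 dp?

angular accel α = (-0.8150, 0.8689, 0.1375)
ω' = ω + α·dt = (-0.4326, 1.3348, -0.1945)

ω' = (-0.4326, 1.3348, -0.1945)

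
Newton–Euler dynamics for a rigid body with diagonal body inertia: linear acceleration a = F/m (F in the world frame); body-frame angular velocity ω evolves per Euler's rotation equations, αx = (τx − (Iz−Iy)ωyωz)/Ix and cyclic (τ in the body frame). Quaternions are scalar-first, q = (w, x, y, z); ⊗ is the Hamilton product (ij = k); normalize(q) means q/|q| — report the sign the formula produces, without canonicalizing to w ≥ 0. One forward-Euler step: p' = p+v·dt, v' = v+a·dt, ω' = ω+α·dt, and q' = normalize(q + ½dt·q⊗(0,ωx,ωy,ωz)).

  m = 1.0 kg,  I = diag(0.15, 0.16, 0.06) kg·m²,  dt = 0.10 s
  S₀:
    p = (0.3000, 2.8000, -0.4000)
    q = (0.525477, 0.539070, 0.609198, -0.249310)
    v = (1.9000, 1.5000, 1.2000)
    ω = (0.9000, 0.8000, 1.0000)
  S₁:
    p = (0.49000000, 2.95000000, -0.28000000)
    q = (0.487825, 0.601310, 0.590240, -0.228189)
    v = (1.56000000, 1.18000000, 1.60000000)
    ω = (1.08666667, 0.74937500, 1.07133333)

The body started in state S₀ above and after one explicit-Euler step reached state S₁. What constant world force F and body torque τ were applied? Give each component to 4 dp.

rate change Δω = (0.18666667, -0.05062500, 0.07133333)
applied torque τ = (0.2000, 0.0000, 0.0500)
Δv = v₁−v₀ = (-0.34000000, -0.32000000, 0.40000000)
F = m·Δv/dt = (-3.4000, -3.2000, 4.0000)

F = (-3.4000, -3.2000, 4.0000)
τ = (0.2000, 0.0000, 0.0500)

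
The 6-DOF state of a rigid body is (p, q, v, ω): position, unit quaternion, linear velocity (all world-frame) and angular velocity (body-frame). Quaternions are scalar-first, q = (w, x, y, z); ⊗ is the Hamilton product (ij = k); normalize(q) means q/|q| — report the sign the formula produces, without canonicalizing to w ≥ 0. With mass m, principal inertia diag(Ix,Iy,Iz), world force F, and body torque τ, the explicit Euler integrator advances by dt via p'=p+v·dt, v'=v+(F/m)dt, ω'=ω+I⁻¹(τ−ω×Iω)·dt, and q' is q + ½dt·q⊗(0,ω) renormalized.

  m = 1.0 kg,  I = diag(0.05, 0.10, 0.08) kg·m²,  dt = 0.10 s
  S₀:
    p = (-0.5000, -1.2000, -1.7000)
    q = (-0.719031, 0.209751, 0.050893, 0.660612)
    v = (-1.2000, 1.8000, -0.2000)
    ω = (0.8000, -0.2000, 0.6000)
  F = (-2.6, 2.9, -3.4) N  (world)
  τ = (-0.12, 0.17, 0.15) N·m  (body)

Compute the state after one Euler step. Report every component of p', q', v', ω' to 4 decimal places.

p' = (-0.6200, -1.0200, -1.7200)
q' = (-0.7458, 0.1889, 0.0781, 0.6341)
v' = (-1.4600, 2.0900, -0.5400)
ω' = (0.5552, -0.0156, 0.7975)

new position p' = (-0.6200, -1.0200, -1.7200)
v' = v + a·dt = (-1.4600, 2.0900, -0.5400)
gyro term ω×Iω = (0.0024, -0.0144, -0.0080)
(τ − ω×Iω)/I = (-2.4480, 1.8440, 1.9750)
ω' = ω + α·dt = (0.5552, -0.0156, 0.7975)
2q̇ = q⊗(0,ω) = (-0.5539894, -0.4125666, 0.5464452, -0.5140832)
q' = normalize(q + ½dt·q⊗(0,ω)) = (-0.7458, 0.1889, 0.0781, 0.6341)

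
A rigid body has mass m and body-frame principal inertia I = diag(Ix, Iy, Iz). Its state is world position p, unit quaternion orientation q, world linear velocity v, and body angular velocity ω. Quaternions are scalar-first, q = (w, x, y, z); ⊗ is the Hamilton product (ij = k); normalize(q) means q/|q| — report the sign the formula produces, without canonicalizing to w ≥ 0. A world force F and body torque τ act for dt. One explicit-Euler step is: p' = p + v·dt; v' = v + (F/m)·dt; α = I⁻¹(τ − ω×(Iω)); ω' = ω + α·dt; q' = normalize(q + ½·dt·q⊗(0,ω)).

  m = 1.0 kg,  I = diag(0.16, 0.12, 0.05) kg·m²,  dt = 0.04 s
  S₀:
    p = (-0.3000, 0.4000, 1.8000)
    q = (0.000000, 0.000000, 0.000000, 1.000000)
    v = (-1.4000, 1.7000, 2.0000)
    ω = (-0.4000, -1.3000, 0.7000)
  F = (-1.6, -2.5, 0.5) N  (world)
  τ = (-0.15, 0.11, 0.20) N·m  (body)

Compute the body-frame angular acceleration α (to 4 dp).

ω×(Iω) gyroscopic = (0.0637, -0.0308, -0.0208)
(τ − ω×Iω)/I = (-1.3356, 1.1733, 4.4160)

α = (-1.3356, 1.1733, 4.4160)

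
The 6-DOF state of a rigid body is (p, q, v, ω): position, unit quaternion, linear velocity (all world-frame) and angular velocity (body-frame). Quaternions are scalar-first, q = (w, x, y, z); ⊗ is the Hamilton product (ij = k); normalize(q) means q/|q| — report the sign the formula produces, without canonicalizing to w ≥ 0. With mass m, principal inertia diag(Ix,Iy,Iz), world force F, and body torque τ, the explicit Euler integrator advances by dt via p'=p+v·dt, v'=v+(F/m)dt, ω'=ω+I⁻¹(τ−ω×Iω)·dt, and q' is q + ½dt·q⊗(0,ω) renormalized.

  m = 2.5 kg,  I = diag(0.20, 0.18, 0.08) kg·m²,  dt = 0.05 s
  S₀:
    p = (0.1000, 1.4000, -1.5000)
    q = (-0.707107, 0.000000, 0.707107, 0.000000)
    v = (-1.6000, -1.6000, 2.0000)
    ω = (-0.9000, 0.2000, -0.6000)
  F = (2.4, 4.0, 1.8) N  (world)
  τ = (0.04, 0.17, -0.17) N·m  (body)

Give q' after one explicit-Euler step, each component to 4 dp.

2q̇ = q⊗(0,ω) = (-0.1414214, 0.2121321, -0.1414214, 1.0606605)
q' = normalize(q + ½dt·q⊗(0,ω)) = (-0.7104, 0.0053, 0.7033, 0.0265)

q' = (-0.7104, 0.0053, 0.7033, 0.0265)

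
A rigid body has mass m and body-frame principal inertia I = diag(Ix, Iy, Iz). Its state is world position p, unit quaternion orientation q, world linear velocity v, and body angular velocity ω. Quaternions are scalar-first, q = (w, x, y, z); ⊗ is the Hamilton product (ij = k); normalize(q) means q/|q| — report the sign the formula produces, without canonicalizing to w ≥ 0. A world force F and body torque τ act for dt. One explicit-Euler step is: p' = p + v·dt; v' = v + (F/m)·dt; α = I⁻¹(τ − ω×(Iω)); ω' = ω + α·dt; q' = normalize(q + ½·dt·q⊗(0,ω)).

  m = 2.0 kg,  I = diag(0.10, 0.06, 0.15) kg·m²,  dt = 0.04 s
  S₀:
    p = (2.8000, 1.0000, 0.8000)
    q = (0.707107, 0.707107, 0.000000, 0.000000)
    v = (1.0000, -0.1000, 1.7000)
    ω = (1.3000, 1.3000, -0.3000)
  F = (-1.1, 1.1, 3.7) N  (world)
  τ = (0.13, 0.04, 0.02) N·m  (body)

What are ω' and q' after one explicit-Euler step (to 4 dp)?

precession coupling ω×(Iω) = (-0.0351, 0.0195, -0.0676)
(τ − ω×Iω)/I = (1.6510, 0.3417, 0.5840)
new body rate ω' = (1.3660, 1.3137, -0.2766)
Hamilton product q⊗(0,ω) = (-0.9192391, 0.9192391, 1.1313712, 0.7071070)
q + ½dt·q⊗(0,ω), renormalized = (0.6882, 0.7250, 0.0226, 0.0141)

ω' = (1.3660, 1.3137, -0.2766)
q' = (0.6882, 0.7250, 0.0226, 0.0141)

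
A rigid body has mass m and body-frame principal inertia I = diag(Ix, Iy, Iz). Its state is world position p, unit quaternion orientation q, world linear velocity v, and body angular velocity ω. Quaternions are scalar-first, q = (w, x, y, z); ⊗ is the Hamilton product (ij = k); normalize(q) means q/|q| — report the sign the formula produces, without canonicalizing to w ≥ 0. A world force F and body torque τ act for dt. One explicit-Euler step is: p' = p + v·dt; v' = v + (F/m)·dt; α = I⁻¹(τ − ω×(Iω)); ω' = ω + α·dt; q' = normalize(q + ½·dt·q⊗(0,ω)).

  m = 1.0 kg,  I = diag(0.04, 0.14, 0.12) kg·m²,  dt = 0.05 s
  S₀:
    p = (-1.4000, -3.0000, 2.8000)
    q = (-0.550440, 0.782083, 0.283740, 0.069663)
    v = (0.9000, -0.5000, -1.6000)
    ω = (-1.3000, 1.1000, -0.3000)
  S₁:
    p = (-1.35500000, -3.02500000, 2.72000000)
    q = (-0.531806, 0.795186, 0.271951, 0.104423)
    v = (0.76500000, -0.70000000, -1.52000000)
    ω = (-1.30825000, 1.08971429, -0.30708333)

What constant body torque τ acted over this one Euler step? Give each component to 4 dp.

τ = (0.0000, -0.0600, -0.1600)

ω₁ − ω₀ = (-0.00825000, -0.01028571, -0.00708333)
applied torque τ = (0.0000, -0.0600, -0.1600)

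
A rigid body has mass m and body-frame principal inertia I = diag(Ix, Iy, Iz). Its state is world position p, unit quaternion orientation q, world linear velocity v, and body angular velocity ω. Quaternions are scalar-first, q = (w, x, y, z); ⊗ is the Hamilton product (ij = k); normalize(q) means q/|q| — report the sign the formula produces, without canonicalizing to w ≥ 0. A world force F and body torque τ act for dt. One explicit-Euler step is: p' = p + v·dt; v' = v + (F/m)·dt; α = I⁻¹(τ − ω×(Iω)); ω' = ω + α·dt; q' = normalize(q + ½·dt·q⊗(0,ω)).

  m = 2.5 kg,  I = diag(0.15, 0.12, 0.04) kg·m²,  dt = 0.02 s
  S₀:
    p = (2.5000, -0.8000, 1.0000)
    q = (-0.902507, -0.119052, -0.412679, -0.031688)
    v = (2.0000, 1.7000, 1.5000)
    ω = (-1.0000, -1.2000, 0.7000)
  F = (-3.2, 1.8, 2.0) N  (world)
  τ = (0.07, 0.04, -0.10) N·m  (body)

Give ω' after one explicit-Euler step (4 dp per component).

ω' = (-0.9996, -1.1805, 0.6680)

ω×(Iω) gyroscopic = (0.0672, -0.0770, -0.0360)
angular accel α = (0.0187, 0.9750, -1.6000)
ω' = ω + α·dt = (-0.9996, -1.1805, 0.6680)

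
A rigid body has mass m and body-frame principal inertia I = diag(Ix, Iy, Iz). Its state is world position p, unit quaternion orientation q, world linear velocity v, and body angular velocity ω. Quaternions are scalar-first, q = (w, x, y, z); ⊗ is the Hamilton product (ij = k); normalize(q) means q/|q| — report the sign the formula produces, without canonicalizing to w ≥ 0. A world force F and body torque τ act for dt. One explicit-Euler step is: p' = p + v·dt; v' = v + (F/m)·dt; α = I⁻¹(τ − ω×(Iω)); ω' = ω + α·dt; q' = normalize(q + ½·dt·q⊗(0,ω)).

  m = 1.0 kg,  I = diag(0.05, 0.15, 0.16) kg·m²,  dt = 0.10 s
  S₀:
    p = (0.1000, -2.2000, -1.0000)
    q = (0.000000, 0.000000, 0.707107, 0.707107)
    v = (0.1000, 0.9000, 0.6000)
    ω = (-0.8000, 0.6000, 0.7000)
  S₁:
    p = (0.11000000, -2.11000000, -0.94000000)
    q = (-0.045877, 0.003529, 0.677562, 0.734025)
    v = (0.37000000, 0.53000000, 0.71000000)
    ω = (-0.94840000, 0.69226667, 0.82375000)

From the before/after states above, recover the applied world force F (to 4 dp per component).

v₁ − v₀ = (0.27000000, -0.37000000, 0.11000000)
F = m·Δv/dt = (2.7000, -3.7000, 1.1000)

F = (2.7000, -3.7000, 1.1000)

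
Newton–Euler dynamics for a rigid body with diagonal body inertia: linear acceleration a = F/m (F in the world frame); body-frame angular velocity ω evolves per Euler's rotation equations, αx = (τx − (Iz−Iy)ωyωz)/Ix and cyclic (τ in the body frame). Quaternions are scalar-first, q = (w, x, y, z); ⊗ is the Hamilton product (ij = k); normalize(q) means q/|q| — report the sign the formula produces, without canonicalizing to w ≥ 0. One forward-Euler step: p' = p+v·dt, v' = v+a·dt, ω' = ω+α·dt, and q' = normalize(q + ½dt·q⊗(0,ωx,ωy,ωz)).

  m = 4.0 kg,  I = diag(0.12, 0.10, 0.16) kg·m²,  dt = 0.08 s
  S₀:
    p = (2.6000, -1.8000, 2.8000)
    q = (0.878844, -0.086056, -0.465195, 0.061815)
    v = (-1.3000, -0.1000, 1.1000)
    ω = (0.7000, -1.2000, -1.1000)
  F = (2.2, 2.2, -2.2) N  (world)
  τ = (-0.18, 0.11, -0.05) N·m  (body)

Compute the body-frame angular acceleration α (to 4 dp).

α = (-2.1600, 0.7920, -0.4175)

gyro term ω×Iω = (0.0792, 0.0308, 0.0168)
angular accel α = (-2.1600, 0.7920, -0.4175)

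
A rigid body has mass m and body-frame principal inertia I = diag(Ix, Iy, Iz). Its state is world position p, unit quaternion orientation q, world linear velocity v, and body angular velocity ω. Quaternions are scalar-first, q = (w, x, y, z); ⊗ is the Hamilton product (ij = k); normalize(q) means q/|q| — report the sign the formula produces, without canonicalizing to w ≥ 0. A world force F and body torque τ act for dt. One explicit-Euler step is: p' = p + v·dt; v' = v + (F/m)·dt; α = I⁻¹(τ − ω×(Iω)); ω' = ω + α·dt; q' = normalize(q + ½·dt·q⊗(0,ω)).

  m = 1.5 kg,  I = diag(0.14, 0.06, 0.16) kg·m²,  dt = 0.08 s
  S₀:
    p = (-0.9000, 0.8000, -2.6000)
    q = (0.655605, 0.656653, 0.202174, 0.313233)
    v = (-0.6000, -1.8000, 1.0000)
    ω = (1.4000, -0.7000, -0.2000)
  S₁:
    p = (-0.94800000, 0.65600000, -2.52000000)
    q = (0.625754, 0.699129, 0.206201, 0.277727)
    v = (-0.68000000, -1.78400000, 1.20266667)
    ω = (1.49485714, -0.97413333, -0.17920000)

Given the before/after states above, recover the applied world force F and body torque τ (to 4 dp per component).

Δv = v₁−v₀ = (-0.08000000, 0.01600000, 0.20266667)
F = m·Δv/dt = (-1.5000, 0.3000, 3.8000)
Δω = ω₁−ω₀ = (0.09485714, -0.27413333, 0.02080000)
gyro term ω₀×Iω₀ = (0.0140, 0.0056, 0.0784)
I·α + gyro = (0.1800, -0.2000, 0.1200)

F = (-1.5000, 0.3000, 3.8000)
τ = (0.1800, -0.2000, 0.1200)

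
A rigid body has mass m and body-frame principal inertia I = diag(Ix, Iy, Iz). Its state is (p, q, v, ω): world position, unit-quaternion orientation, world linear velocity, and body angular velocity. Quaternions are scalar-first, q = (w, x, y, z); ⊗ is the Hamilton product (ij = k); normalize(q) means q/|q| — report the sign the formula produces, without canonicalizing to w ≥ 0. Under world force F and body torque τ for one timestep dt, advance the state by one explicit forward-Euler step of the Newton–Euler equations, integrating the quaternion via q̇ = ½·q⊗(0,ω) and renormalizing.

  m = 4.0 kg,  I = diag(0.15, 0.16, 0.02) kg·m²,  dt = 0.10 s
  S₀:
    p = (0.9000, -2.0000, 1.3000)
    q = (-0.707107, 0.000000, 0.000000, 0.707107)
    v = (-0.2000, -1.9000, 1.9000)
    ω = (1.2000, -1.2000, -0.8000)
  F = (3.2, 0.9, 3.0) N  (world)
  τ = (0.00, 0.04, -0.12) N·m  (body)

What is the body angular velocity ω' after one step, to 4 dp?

precession coupling ω×(Iω) = (-0.1344, -0.1248, -0.0144)
α = I⁻¹(τ − ω×Iω) = (0.8960, 1.0300, -5.2800)
ω + α·dt = (1.2896, -1.0970, -1.3280)

ω' = (1.2896, -1.0970, -1.3280)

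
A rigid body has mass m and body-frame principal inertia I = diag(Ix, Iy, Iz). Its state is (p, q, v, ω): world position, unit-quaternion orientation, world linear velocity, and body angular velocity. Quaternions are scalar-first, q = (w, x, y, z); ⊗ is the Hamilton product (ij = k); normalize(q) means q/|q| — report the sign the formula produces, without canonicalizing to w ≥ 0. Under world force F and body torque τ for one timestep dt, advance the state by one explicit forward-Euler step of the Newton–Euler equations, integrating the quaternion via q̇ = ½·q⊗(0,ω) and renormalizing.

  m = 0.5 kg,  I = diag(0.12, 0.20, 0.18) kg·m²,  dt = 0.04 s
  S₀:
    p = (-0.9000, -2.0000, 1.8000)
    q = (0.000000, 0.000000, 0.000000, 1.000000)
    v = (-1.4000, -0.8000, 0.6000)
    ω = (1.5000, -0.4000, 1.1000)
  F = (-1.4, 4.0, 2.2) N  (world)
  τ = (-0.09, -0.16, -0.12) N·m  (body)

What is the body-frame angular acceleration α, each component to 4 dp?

α = (-0.8233, -0.3050, -0.4000)

ω×(Iω) gyroscopic = (0.0088, -0.0990, -0.0480)
(τ − ω×Iω)/I = (-0.8233, -0.3050, -0.4000)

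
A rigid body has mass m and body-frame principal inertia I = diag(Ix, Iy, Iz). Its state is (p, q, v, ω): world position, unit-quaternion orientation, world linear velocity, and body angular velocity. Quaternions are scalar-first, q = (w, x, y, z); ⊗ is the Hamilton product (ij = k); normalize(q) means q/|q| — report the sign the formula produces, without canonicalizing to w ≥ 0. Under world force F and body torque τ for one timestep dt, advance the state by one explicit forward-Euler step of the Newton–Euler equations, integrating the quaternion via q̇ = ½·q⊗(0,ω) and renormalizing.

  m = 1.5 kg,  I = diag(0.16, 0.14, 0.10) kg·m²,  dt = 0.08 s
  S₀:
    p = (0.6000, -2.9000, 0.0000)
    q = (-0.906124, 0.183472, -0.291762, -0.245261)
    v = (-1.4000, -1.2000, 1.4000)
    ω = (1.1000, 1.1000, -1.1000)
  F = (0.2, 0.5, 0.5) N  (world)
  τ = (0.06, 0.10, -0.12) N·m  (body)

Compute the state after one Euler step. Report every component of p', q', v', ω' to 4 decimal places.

gyro term ω×Iω = (0.0484, -0.0726, -0.0242)
α = I⁻¹(τ − ω×Iω) = (0.0725, 1.2329, -0.9580)
new body rate ω' = (1.1058, 1.1986, -1.1766)
Hamilton product q⊗(0,ω) = (-0.1506681, -0.4060111, -1.0647043, 1.5194938)
updated quaternion q' = (-0.9095, 0.1667, -0.3334, -0.1839)
a = F/m = (0.1333, 0.3333, 0.3333)
p' = p + v·dt = (0.4880, -2.9960, 0.1120)
v' = v + a·dt = (-1.3893, -1.1733, 1.4267)

p' = (0.4880, -2.9960, 0.1120)
q' = (-0.9095, 0.1667, -0.3334, -0.1839)
v' = (-1.3893, -1.1733, 1.4267)
ω' = (1.1058, 1.1986, -1.1766)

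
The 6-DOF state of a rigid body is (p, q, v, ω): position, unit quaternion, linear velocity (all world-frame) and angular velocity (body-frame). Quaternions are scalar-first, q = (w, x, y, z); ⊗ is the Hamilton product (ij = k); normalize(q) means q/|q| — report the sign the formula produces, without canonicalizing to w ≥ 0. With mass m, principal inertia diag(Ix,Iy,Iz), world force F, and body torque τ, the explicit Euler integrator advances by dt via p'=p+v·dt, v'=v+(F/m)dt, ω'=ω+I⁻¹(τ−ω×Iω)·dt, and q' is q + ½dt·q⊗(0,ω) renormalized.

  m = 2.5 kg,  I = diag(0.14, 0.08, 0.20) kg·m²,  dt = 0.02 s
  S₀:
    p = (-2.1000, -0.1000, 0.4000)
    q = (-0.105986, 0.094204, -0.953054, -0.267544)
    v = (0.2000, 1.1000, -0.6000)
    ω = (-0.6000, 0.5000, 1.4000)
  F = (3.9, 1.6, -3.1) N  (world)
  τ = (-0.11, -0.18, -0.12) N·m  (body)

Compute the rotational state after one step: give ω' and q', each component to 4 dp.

precession coupling ω×(Iω) = (0.0840, 0.0504, 0.0180)
α = I⁻¹(τ − ω×Iω) = (-1.3857, -2.8800, -0.6900)
ω' = ω + α·dt = (-0.6277, 0.4424, 1.3862)
Hamilton product q⊗(0,ω) = (0.9076110, -1.1369120, -0.0243522, -0.6731108)
updated quaternion q' = (-0.0969, 0.0828, -0.9532, -0.2742)

ω' = (-0.6277, 0.4424, 1.3862)
q' = (-0.0969, 0.0828, -0.9532, -0.2742)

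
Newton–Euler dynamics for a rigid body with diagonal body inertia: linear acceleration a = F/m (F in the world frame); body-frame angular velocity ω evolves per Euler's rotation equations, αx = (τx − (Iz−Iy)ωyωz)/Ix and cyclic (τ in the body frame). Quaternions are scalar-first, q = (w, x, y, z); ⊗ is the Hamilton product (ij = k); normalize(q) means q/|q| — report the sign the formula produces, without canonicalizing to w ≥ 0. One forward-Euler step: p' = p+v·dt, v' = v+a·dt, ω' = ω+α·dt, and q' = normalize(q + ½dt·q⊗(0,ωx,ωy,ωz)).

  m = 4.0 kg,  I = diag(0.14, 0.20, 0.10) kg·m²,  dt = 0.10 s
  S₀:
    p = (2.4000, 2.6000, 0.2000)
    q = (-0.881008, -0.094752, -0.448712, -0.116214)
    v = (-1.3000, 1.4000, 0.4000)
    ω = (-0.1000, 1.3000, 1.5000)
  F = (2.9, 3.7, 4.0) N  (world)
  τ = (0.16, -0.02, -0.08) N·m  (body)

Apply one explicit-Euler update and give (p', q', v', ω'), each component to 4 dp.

precession coupling ω×(Iω) = (-0.1950, -0.0060, -0.0078)
angular accel α = (2.5357, -0.0700, -0.7220)
ω' = ω + α·dt = (0.1536, 1.2930, 1.4278)
Hamilton product q⊗(0,ω) = (0.7481714, -0.4338890, -0.9915610, -1.4895608)
updated quaternion q' = (-0.8395, -0.1159, -0.4958, -0.1898)
p' = p + v·dt = (2.2700, 2.7400, 0.2400)
new velocity v' = (-1.2275, 1.4925, 0.5000)

p' = (2.2700, 2.7400, 0.2400)
q' = (-0.8395, -0.1159, -0.4958, -0.1898)
v' = (-1.2275, 1.4925, 0.5000)
ω' = (0.1536, 1.2930, 1.4278)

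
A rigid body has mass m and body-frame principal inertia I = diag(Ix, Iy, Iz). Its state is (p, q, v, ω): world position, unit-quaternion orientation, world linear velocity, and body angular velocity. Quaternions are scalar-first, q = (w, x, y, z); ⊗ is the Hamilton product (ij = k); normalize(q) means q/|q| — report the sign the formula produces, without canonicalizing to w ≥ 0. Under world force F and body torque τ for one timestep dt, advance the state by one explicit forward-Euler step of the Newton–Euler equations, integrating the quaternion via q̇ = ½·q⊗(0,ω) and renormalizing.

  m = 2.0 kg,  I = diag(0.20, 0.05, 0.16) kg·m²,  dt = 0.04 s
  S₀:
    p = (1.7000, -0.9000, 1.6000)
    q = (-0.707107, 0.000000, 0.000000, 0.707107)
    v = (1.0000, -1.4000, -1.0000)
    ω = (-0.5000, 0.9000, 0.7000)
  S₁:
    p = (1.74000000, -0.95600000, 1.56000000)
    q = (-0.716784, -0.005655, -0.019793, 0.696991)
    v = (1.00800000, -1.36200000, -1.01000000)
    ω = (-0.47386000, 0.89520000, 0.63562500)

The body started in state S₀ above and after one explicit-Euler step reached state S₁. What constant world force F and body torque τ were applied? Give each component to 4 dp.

velocity change Δv = (0.00800000, 0.03800000, -0.01000000)
applied force F = (0.4000, 1.9000, -0.5000)
Δω = ω₁−ω₀ = (0.02614000, -0.00480000, -0.06437500)
precession coupling = (0.0693, -0.0140, 0.0675)
applied torque τ = (0.2000, -0.0200, -0.1900)

F = (0.4000, 1.9000, -0.5000)
τ = (0.2000, -0.0200, -0.1900)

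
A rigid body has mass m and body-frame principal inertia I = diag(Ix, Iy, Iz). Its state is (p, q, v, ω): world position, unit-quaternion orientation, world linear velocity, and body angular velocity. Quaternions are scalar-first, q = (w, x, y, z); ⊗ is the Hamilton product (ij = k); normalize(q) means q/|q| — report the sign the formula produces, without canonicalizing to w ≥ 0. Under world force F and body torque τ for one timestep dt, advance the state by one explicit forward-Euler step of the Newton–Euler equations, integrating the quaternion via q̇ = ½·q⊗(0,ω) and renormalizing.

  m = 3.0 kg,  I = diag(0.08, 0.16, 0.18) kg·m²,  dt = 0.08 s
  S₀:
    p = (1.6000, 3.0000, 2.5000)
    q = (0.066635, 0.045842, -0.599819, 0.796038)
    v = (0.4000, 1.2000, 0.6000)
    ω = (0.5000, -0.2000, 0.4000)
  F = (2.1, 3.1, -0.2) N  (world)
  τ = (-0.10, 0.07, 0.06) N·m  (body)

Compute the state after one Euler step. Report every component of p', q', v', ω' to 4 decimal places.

p' = (1.6320, 3.0960, 2.5480)
q' = (0.0482, 0.0439, -0.5850, 0.8084)
v' = (0.4560, 1.2827, 0.5947)
ω' = (0.4016, -0.1550, 0.4302)

α = I⁻¹(τ − ω×Iω) = (-1.2300, 0.5625, 0.3778)
ω' = ω + α·dt = (0.4016, -0.1550, 0.4302)
q⊗(0,ω) = (-0.4613000, -0.0474025, 0.3663552, 0.3173951)
q' = normalize(q + ½dt·q⊗(0,ω)) = (0.0482, 0.0439, -0.5850, 0.8084)
p' = p + v·dt = (1.6320, 3.0960, 2.5480)
v + (F/m)dt = (0.4560, 1.2827, 0.5947)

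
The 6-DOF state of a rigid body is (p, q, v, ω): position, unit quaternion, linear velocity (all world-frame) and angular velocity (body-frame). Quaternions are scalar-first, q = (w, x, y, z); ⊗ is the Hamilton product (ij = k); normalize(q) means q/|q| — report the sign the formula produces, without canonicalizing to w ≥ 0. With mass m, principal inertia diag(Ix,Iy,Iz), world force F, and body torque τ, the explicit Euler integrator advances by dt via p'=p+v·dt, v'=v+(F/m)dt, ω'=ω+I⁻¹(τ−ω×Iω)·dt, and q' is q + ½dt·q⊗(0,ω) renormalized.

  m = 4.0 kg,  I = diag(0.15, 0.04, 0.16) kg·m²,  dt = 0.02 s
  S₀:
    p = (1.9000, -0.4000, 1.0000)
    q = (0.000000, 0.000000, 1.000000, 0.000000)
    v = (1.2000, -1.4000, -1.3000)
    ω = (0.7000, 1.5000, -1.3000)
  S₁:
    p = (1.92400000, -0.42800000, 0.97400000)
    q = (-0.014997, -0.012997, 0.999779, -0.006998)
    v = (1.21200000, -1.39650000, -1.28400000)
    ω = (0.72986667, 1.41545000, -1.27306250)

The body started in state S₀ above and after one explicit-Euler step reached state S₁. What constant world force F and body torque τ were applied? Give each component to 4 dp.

F = (2.4000, 0.7000, 3.2000)
τ = (-0.0100, -0.1600, 0.1000)

velocity change Δv = (0.01200000, 0.00350000, 0.01600000)
m·(v₁−v₀)/dt = (2.4000, 0.7000, 3.2000)
ω₁ − ω₀ = (0.02986667, -0.08455000, 0.02693750)
gyro term ω₀×Iω₀ = (-0.2340, 0.0091, -0.1155)
τ = I·(Δω/dt) + ω₀×(Iω₀) = (-0.0100, -0.1600, 0.1000)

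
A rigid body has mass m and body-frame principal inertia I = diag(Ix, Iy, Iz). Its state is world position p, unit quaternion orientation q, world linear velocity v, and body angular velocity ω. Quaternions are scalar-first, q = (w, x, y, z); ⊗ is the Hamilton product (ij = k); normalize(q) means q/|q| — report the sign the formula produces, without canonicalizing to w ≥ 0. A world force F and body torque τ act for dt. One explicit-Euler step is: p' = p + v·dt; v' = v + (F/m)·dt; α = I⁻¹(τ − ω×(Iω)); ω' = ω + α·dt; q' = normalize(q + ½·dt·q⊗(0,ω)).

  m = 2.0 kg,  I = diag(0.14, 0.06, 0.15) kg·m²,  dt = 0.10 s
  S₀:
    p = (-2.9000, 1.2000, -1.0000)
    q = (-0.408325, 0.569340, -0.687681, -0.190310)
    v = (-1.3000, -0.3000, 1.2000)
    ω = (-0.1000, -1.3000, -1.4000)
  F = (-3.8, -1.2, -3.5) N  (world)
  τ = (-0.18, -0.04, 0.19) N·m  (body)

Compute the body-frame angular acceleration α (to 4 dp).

α = (-2.4557, -0.6433, 1.3360)

ω×(Iω) gyroscopic = (0.1638, -0.0014, -0.0104)
angular accel α = (-2.4557, -0.6433, 1.3360)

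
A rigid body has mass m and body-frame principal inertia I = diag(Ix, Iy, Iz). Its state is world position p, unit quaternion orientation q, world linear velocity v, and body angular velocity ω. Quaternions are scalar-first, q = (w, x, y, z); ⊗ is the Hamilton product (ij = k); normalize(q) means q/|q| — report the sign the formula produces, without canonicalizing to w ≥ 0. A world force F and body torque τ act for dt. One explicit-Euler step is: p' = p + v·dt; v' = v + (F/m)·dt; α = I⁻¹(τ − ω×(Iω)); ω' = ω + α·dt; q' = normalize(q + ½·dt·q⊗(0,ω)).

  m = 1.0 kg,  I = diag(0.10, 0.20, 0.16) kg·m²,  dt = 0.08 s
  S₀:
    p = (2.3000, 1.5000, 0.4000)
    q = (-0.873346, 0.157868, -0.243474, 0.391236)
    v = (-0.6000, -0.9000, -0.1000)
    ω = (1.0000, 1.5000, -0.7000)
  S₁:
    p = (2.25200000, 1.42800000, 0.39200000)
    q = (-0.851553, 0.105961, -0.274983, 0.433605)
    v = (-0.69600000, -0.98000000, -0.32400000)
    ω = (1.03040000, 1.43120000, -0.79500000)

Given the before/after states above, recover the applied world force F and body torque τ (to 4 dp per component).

F = (-1.2000, -1.0000, -2.8000)
τ = (0.0800, -0.1300, -0.0400)

v₁ − v₀ = (-0.09600000, -0.08000000, -0.22400000)
applied force F = (-1.2000, -1.0000, -2.8000)
ω₁ − ω₀ = (0.03040000, -0.06880000, -0.09500000)
applied torque τ = (0.0800, -0.1300, -0.0400)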